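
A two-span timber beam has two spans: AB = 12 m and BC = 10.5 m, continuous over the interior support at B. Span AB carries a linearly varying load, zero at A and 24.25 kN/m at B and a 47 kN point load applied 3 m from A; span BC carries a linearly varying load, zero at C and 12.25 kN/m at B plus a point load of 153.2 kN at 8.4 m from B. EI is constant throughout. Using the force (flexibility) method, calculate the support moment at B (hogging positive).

M_B = 273.5 kN·m

Take M_B as the redundant. Released structure: two simple spans AB and BC with a hinge at B.
Rotations at B on the released spans (each span's end-slope, ×1/EI):
  span AB: triangular load, peak 24.25: w₀L³/(45EI) = 931.2/EI
  span AB: point load 47 at a = 3: Pab(L + a)/(6LEI) = 264.4/EI
  span BC: triangular load, peak 12.25: w₀L³/(45EI) = 315.1/EI
  span BC: point load 153.2 at a = 8.4: Pab(L + b)/(6LEI) = 540.5/EI
  relative rotation θ_0 = (1196 + 855.6)/EI = 2051/EI
A unit hogging moment at B produces rotation L₁/(3EI) + L₂/(3EI) = 7.5/EI.
Compatibility: M_B·(L₁+L₂)/(3EI) = θ_0, giving M_B = 273.5 kN·m (hogging).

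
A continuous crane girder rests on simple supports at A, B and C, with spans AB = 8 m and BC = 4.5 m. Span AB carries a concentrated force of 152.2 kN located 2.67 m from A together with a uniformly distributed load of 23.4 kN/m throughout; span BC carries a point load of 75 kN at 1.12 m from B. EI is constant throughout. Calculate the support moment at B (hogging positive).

M_B = 255.2 kN·m

Release continuity at B by inserting a hinge; the redundant is the internal moment M_B. The primary structure is two simply-supported spans AB and BC.
End slopes at the hinge B, treating each span as simply supported:
  span AB: point load 152.2 at a = 2.67: Pab(L + a)/(6LEI) = 481.5/EI
  span AB: UDL 23.4: wL³/(24EI) = 499.2/EI
  span BC: point load 75 at a = 1.12: Pab(L + b)/(6LEI) = 82.86/EI
  relative rotation θ_0 = (980.7 + 82.86)/EI = 1064/EI
A unit hogging moment at B produces rotation L₁/(3EI) + L₂/(3EI) = 4.167/EI.
Compatibility: M_B·(L₁+L₂)/(3EI) = θ_0, giving M_B = 255.2 kN·m (hogging).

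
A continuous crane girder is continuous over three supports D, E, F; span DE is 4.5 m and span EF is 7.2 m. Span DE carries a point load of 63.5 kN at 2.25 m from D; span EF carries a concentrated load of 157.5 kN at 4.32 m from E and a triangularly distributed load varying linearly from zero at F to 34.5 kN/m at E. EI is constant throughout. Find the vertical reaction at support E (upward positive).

R_E = 253.8 kN

Take M_E as the redundant. Released structure: two simple spans DE and EF with a hinge at E.
End slopes at the hinge E, treating each span as simply supported:
  span DE: point load 63.5 at a = 2.25: Pab(L + a)/(6LEI) = 80.37/EI
  span EF: point load 157.5 at a = 4.32: Pab(L + b)/(6LEI) = 457.2/EI
  span EF: triangular load, peak 34.5: w₀L³/(45EI) = 286.2/EI
  relative rotation θ_0 = (80.37 + 743.4)/EI = 823.8/EI
A unit hogging moment at E produces rotation L₁/(3EI) + L₂/(3EI) = 3.9/EI.
Compatibility: M_E·(L₁+L₂)/(3EI) = θ_0, giving M_E = 211.2 kN·m (hogging).
Span DE, ΣM about D with M_E applied at E: R_E^{DE}·4.5 = 142.9 + 211.2, so R_E^{DE} = 78.69 kN and R_D = 63.5 − 78.69 = -15.19 kN.
Span EF, ΣM about F: R_E^{EF}·7.2 = 1050 + 211.2, so R_E^{EF} = 175.1 kN and R_F = 281.7 − 175.1 = 106.6 kN.
R_E = 78.69 + 175.1 = 253.8 kN.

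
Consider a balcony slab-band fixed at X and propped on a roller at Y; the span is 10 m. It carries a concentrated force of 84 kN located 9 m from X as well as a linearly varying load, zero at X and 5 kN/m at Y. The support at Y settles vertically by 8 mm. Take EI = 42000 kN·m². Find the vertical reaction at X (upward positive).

Remove the prop at Y; the released (primary) structure is a cantilever built in at X.
Free-end deflection of the primary structure under the applied loading (downward +):
  point load 84 at a = 9: Pa²(3L − a)/(6EI) = 23814/EI
  triangular load, peak 5 at the free end: 11w₀L⁴/(120EI) = 4583/EI
  δ_0 = 28397/EI
Flexibility coefficient — unit upward force at Y: δ_{YY} = L³/(3EI) = 333.3/EI.
With EI = 42000 kN·m²: δ_0 = 0.67613 m and δ_{YY} = 0.007937 m/kN.
Compatibility — the beam at Y must follow the support down by 0.008 m: δ_0 − R_Y·δ_{YY} = 0.008, so R_Y = (0.67613 − 0.008)/0.007937 = 84.18 kN.
Vertical equilibrium: R_X = ΣP − R_Y = 109 − 84.18 = 24.82 kN.

R_X = 24.82 kN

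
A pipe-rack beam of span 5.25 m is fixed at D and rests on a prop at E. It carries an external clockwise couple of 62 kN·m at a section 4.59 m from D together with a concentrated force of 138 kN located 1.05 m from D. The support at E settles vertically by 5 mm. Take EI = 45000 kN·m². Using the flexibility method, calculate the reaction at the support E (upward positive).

R_E = 20.5 kN

Take the reaction at E as the redundant and release it; the primary structure is a cantilever fixed at D.
Deflection at E on the released cantilever, summing each load's contribution:
  clockwise couple 62 at a = 4.59: M₀a(2L − a)/(2EI) = 840.9/EI
  point load 138 at a = 1.05: Pa²(3L − a)/(6EI) = 372.8/EI
  δ_0 = 1214/EI
Tip deflection under a unit load at E: L³/(3EI) = 48.23/EI.
With EI = 45000 kN·m²: δ_0 = 0.026971 m and δ_{EE} = 0.001072 m/kN.
Compatibility — the beam at E must follow the support down by 0.005 m: δ_0 − R_E·δ_{EE} = 0.005, so R_E = (0.026971 − 0.005)/0.001072 = 20.5 kN.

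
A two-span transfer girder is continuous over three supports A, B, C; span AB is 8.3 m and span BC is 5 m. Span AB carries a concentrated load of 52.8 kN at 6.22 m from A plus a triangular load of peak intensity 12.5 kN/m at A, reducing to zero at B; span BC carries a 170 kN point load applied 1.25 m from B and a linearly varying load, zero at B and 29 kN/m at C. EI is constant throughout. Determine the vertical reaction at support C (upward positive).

R_C = 61.91 kN

Release continuity at B by inserting a hinge; the redundant is the internal moment M_B. The primary structure is two simply-supported spans AB and BC.
Rotations at B on the released spans (each span's end-slope, ×1/EI):
  span AB: point load 52.8 at a = 6.22: Pab(L + a)/(6LEI) = 199.2/EI
  span AB: triangular load, peak 12.5: 7w₀L³/(360EI) = 139/EI
  span BC: point load 170 at a = 1.25: Pab(L + b)/(6LEI) = 232.4/EI
  span BC: triangular load, peak 29: 7w₀L³/(360EI) = 70.49/EI
  relative rotation θ_0 = (338.1 + 302.9)/EI = 641.1/EI
A unit hogging moment at B produces rotation L₁/(3EI) + L₂/(3EI) = 4.433/EI.
Compatibility: M_B·(L₁+L₂)/(3EI) = θ_0, giving M_B = 144.6 kN·m (hogging).
Span BC, ΣM about C: R_B^{BC}·5 = 758.3 + 144.6, so R_B^{BC} = 180.6 kN and R_C = 242.5 − 180.6 = 61.91 kN.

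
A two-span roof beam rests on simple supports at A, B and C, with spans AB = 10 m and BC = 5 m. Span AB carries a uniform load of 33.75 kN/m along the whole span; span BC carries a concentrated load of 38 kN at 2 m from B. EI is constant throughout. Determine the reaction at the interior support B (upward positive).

Release continuity at B by inserting a hinge; the redundant is the internal moment M_B. The primary structure is two simply-supported spans AB and BC.
Rotations at B on the released spans (each span's end-slope, ×1/EI):
  span AB: UDL 33.75: wL³/(24EI) = 1406/EI
  span BC: point load 38 at a = 2: Pab(L + b)/(6LEI) = 60.8/EI
  relative rotation θ_0 = (1406 + 60.8)/EI = 1467/EI
A unit hogging moment at B produces rotation L₁/(3EI) + L₂/(3EI) = 5/EI.
Compatibility: M_B·(L₁+L₂)/(3EI) = θ_0, giving M_B = 293.4 kN·m (hogging).
Span AB, ΣM about A with M_B applied at B: R_B^{AB}·10 = 1688 + 293.4, so R_B^{AB} = 198.1 kN and R_A = 337.5 − 198.1 = 139.4 kN.
Span BC, ΣM about C: R_B^{BC}·5 = 114 + 293.4, so R_B^{BC} = 81.48 kN and R_C = 38 − 81.48 = -43.48 kN.
R_B = 198.1 + 81.48 = 279.6 kN.

R_B = 279.6 kN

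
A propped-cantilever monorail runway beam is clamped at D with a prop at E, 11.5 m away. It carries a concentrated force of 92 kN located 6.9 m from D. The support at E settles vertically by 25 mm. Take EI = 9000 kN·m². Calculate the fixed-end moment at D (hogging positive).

M_D = 182.8 kN·m

Take the reaction at E as the redundant and release it; the primary structure is a cantilever fixed at D.
Downward deflection at the released point E due to the loads:
  point load 92 at a = 6.9: Pa²(3L − a)/(6EI) = 20149/EI
Flexibility coefficient — unit upward force at E: δ_{EE} = L³/(3EI) = 507/EI.
With EI = 9000 kN·m²: δ_0 = 2.2387 m and δ_{EE} = 0.056329 m/kN.
Compatibility — the beam at E must follow the support down by 0.025 m: δ_0 − R_E·δ_{EE} = 0.025, so R_E = (2.2387 − 0.025)/0.056329 = 39.3 kN.
Moment equilibrium about D: M_D = Σ(load moments about D) − R_E·L = 634.8 − 39.3×11.5 = 182.8 kN·m.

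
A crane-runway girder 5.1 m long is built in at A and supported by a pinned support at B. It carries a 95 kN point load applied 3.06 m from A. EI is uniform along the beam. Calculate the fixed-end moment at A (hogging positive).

M_A = 81.4 kN·m

Remove the prop at B; the released (primary) structure is a cantilever built in at A.
Deflection at B on the released cantilever, summing each load's contribution:
  point load 95 at a = 3.06: Pa²(3L − a)/(6EI) = 1815/EI
Tip deflection under a unit load at B: L³/(3EI) = 44.22/EI.
Compatibility at B: δ_0 − R_B·δ_{BB} = 0, so R_B = 1815/44.22 = 41.04 kN.
Moment equilibrium about A: M_A = Σ(load moments about A) − R_B·L = 290.7 − 41.04×5.1 = 81.4 kN·m.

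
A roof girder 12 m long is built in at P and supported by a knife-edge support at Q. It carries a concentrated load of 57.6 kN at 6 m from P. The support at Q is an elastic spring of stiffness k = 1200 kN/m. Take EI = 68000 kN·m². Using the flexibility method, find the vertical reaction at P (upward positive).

R_P = 41.21 kN

Take the reaction at Q as the redundant and release it; the primary structure is a cantilever fixed at P.
Free-end deflection of the primary structure under the applied loading (downward +):
  point load 57.6 at a = 6: Pa²(3L − a)/(6EI) = 10368/EI
Tip deflection under a unit load at Q: L³/(3EI) = 576/EI.
With EI = 68000 kN·m²: δ_0 = 0.15247 m and δ_{QQ} = 0.008471 m/kN.
Compatibility — the spring shortens by R_Q/k under the reaction it provides: δ_0 − R_Q·δ_{QQ} = R_Q/k. With 1/k = 0.000833 m/kN, R_Q = δ_0 / (δ_{QQ} + 1/k) = 0.15247 / (0.008471 + 0.000833) = 16.39 kN.
Vertical equilibrium: R_P = ΣP − R_Q = 57.6 − 16.39 = 41.21 kN.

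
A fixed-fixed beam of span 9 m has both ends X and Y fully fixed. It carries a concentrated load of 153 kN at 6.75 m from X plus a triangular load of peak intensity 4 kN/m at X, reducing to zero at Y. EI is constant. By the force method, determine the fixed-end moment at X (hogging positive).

Release both end moments; the primary structure is a simply-supported span XY with redundants M_X and M_Y.
Simple-span end rotations at X and Y under the given loads:
  at X: point load 153 at a = 6.75: Pab(L + b)/(6LEI) = 484.1/EI
  at Y: point load 153 at a = 6.75: Pab(L + a)/(6LEI) = 677.7/EI
  at X: triangular load, peak 4: w₀L³/(45EI) = 64.8/EI
  at Y: triangular load, peak 4: 7w₀L³/(360EI) = 56.7/EI
  θ_X0 = 548.9/EI,  θ_Y0 = 734.4/EI
Flexibility coefficients: a unit moment at one end gives L/(3EI) there and L/(6EI) at the far end, so f₁₁ = f₂₂ = 3/EI and f₁₂ = f₂₁ = 1.5/EI.
Compatibility — zero rotation at each built-in end:
  3 M_X + 1.5 M_Y = 548.9
  1.5 M_X + 3 M_Y = 734.4
Solving the pair gives M_X = 80.75 kN·m and M_Y = 204.4 kN·m (hogging).

M_X = 80.75 kN·m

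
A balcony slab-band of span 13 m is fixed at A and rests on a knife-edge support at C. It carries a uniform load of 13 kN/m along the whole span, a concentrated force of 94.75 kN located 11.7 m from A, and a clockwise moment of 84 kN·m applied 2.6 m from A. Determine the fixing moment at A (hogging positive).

M_A = 374.2 kN·m

Release the roller at C. Primary structure: cantilever fixed at A.
Primary-structure tip deflection at C by superposition:
  UDL 13: wL⁴/(8EI) = 46412/EI
  point load 94.75 at a = 11.7: Pa²(3L − a)/(6EI) = 59015/EI
  clockwise couple 84 at a = 2.6: M₀a(2L − a)/(2EI) = 2555/EI
  δ_0 = 107982/EI
Tip deflection under a unit load at C: L³/(3EI) = 732.3/EI.
Compatibility at C: δ_0 − R_C·δ_{CC} = 0, so R_C = 107982/732.3 = 147.4 kN.
Moment equilibrium about A: M_A = Σ(load moments about A) − R_C·L = 2291 − 147.4×13 = 374.2 kN·m.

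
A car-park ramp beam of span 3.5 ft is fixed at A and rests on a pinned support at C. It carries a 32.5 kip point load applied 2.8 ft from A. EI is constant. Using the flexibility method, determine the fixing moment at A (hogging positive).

Choose R_C as the redundant. The primary structure is the cantilever fixed at A.
Free-end deflection of the primary structure under the applied loading (downward +):
  point load 32.5 at a = 2.8: Pa²(3L − a)/(6EI) = 327/EI
Flexibility coefficient — unit upward force at C: δ_{CC} = L³/(3EI) = 14.29/EI.
Compatibility at C: δ_0 − R_C·δ_{CC} = 0, so R_C = 327/14.29 = 22.88 kip.
Moment equilibrium about A: M_A = Σ(load moments about A) − R_C·L = 91 − 22.88×3.5 = 10.92 kip·ft.

M_A = 10.92 kip·ft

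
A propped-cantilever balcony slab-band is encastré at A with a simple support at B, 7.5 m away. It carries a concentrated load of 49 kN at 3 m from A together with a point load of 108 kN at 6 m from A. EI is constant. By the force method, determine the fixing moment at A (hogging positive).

Choose R_B as the redundant. The primary structure is the cantilever fixed at A.
Free-end deflection of the primary structure under the applied loading (downward +):
  point load 49 at a = 3: Pa²(3L − a)/(6EI) = 1433/EI
  point load 108 at a = 6: Pa²(3L − a)/(6EI) = 10692/EI
  δ_0 = 12125/EI
Flexibility coefficient — unit upward force at B: δ_{BB} = L³/(3EI) = 140.6/EI.
Compatibility at B: δ_0 − R_B·δ_{BB} = 0, so R_B = 12125/140.6 = 86.22 kN.
Moment equilibrium about A: M_A = Σ(load moments about A) − R_B·L = 795 − 86.22×7.5 = 148.3 kN·m.

M_A = 148.3 kN·m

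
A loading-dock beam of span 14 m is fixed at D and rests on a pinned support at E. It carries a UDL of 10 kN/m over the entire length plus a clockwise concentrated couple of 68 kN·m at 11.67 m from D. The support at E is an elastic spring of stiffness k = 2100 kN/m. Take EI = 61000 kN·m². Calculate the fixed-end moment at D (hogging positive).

M_D = 239.5 kN·m

Release the roller at E. Primary structure: cantilever fixed at D.
Downward deflection at the released point E due to the loads:
  UDL 10: wL⁴/(8EI) = 48020/EI
  clockwise couple 68 at a = 11.67: M₀a(2L − a)/(2EI) = 6479/EI
  δ_0 = 54499/EI
Flexibility coefficient — unit upward force at E: δ_{EE} = L³/(3EI) = 914.7/EI.
With EI = 61000 kN·m²: δ_0 = 0.89343 m and δ_{EE} = 0.014995 m/kN.
Compatibility — the spring shortens by R_E/k under the reaction it provides: δ_0 − R_E·δ_{EE} = R_E/k. With 1/k = 0.000476 m/kN, R_E = δ_0 / (δ_{EE} + 1/k) = 0.89343 / (0.014995 + 0.000476) = 57.75 kN.
Moment equilibrium about D: M_D = Σ(load moments about D) − R_E·L = 1048 − 57.75×14 = 239.5 kN·m.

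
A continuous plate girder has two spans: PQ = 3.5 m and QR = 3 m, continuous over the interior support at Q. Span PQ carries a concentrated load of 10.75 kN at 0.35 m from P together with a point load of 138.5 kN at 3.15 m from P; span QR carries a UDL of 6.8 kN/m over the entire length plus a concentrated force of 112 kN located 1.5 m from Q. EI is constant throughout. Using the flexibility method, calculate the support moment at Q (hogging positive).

M_Q = 55.93 kN·m

Release continuity at Q by inserting a hinge; the redundant is the internal moment M_Q. The primary structure is two simply-supported spans PQ and QR.
End slopes at the hinge Q, treating each span as simply supported:
  span PQ: point load 10.75 at a = 0.35: Pab(L + a)/(6LEI) = 2.173/EI
  span PQ: point load 138.5 at a = 3.15: Pab(L + a)/(6LEI) = 48.35/EI
  span QR: UDL 6.8: wL³/(24EI) = 7.65/EI
  span QR: point load 112 at a = 1.5: Pab(L + b)/(6LEI) = 63/EI
  relative rotation θ_0 = (50.53 + 70.65)/EI = 121.2/EI
A unit hogging moment at Q produces rotation L₁/(3EI) + L₂/(3EI) = 2.167/EI.
Slope continuity at Q: θ_0 = M_Q·2.167/EI, so M_Q = 121.2/2.167 = 55.93 kN·m (hogging).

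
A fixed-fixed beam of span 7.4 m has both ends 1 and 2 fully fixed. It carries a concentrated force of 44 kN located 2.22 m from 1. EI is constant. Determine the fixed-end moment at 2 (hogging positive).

Take the two fixed-end moments M_1, M_2 as redundants; the released structure is the simple span 12.
On the primary (simply-supported) span, the end slopes from the loading are:
  at 1: point load 44 at a = 2.22: Pab(L + b)/(6LEI) = 143.4/EI
  at 2: point load 44 at a = 2.22: Pab(L + a)/(6LEI) = 109.6/EI
  θ_10 = 143.4/EI,  θ_20 = 109.6/EI
Flexibility coefficients: a unit moment at one end gives L/(3EI) there and L/(6EI) at the far end, so f₁₁ = f₂₂ = 2.467/EI and f₁₂ = f₂₁ = 1.233/EI.
Compatibility — zero rotation at each built-in end:
  2.467 M_1 + 1.233 M_2 = 143.4
  1.233 M_1 + 2.467 M_2 = 109.6
Solving the pair gives M_1 = 47.86 kN·m and M_2 = 20.51 kN·m (hogging).

M_2 = 20.51 kN·m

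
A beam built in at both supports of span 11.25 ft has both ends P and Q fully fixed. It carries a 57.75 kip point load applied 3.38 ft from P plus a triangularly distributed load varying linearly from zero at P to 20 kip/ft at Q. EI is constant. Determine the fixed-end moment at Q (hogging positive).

Take the two fixed-end moments M_P, M_Q as redundants; the released structure is the simple span PQ.
On the primary (simply-supported) span, the end slopes from the loading are:
  at P: point load 57.75 at a = 3.38: Pab(L + b)/(6LEI) = 435.1/EI
  at Q: point load 57.75 at a = 3.38: Pab(L + a)/(6LEI) = 333/EI
  at P: triangular load, peak 20: 7w₀L³/(360EI) = 553.7/EI
  at Q: triangular load, peak 20: w₀L³/(45EI) = 632.8/EI
  θ_P0 = 988.8/EI,  θ_Q0 = 965.8/EI
Flexibility coefficients: a unit moment at one end gives L/(3EI) there and L/(6EI) at the far end, so f₁₁ = f₂₂ = 3.75/EI and f₁₂ = f₂₁ = 1.875/EI.
Compatibility — zero rotation at each built-in end:
  3.75 M_P + 1.875 M_Q = 988.8
  1.875 M_P + 3.75 M_Q = 965.8
Solving the pair gives M_P = 179.9 kip·ft and M_Q = 167.6 kip·ft (hogging).

M_Q = 167.6 kip·ft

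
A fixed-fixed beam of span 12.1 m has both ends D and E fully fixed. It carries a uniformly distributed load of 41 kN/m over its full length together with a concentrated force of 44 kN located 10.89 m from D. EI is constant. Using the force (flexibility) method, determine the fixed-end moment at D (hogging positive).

M_D = 505 kN·m

Release both end moments; the primary structure is a simply-supported span DE with redundants M_D and M_E.
On the primary (simply-supported) span, the end slopes from the loading are:
  at D: UDL 41: wL³/(24EI) = 3026/EI
  at E: UDL 41: wL³/(24EI) = 3026/EI
  at D: point load 44 at a = 10.89: Pab(L + b)/(6LEI) = 106.3/EI
  at E: point load 44 at a = 10.89: Pab(L + a)/(6LEI) = 183.6/EI
  θ_D0 = 3133/EI,  θ_E0 = 3210/EI
Flexibility coefficients: a unit moment at one end gives L/(3EI) there and L/(6EI) at the far end, so f₁₁ = f₂₂ = 4.033/EI and f₁₂ = f₂₁ = 2.017/EI.
Compatibility — zero rotation at each built-in end:
  4.033 M_D + 2.017 M_E = 3133
  2.017 M_D + 4.033 M_E = 3210
Solving the pair gives M_D = 505 kN·m and M_E = 543.4 kN·m (hogging).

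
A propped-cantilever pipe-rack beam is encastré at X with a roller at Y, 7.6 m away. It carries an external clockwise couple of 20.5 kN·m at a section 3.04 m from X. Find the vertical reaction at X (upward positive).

Release the roller at Y. Primary structure: cantilever fixed at X.
Free-end deflection of the primary structure under the applied loading (downward +):
  clockwise couple 20.5 at a = 3.04: M₀a(2L − a)/(2EI) = 378.9/EI
Flexibility coefficient — unit upward force at Y: δ_{YY} = L³/(3EI) = 146.3/EI.
The prop prevents deflection at Y: R_Y = δ_0/δ_{YY} = 378.9/146.3 = 2.589 kN.
Vertical equilibrium: R_X = ΣP − R_Y = 0 − 2.589 = -2.589 kN.

R_X = -2.589 kN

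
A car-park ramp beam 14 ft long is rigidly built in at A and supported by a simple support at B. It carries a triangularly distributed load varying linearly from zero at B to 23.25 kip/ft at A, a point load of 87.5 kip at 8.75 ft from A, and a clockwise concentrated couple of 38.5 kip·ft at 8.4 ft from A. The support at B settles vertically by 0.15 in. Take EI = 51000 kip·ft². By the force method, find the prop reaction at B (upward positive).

R_B = 75.91 kip

Remove the prop at B; the released (primary) structure is a cantilever built in at A.
Free-end deflection of the primary structure under the applied loading (downward +):
  triangular load, peak 23.25 at the fixed end: w₀L⁴/(30EI) = 29772/EI
  point load 87.5 at a = 8.75: Pa²(3L − a)/(6EI) = 37125/EI
  clockwise couple 38.5 at a = 8.4: M₀a(2L − a)/(2EI) = 3169/EI
  δ_0 = 70067/EI
Flexibility coefficient — unit upward force at B: δ_{BB} = L³/(3EI) = 914.7/EI.
With EI = 51000 kip·ft²: δ_0 = 1.3739 ft and δ_{BB} = 0.017935 ft/kip.
Compatibility — the beam at B must follow the support down by 0.0125 ft: δ_0 − R_B·δ_{BB} = 0.0125, so R_B = (1.3739 − 0.0125)/0.017935 = 75.91 kip.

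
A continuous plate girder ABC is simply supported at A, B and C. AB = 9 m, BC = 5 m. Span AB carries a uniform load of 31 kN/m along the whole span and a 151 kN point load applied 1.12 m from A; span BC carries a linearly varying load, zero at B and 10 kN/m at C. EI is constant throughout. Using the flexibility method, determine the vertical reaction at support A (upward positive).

R_A = 242.8 kN

Take M_B as the redundant. Released structure: two simple spans AB and BC with a hinge at B.
End slopes at the hinge B, treating each span as simply supported:
  span AB: UDL 31: wL³/(24EI) = 941.6/EI
  span AB: point load 151 at a = 1.12: Pab(L + a)/(6LEI) = 249.8/EI
  span BC: triangular load, peak 10: 7w₀L³/(360EI) = 24.31/EI
  relative rotation θ_0 = (1191 + 24.31)/EI = 1216/EI
A unit hogging moment at B produces rotation L₁/(3EI) + L₂/(3EI) = 4.667/EI.
Slope continuity at B: θ_0 = M_B·4.667/EI, so M_B = 1216/4.667 = 260.5 kN·m (hogging).
Span AB, ΣM about A with M_B applied at B: R_B^{AB}·9 = 1425 + 260.5, so R_B^{AB} = 187.2 kN and R_A = 430 − 187.2 = 242.8 kN.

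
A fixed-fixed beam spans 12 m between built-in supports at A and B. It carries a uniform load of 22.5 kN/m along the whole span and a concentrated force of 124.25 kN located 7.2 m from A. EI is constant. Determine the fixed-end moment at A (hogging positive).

Take the two fixed-end moments M_A, M_B as redundants; the released structure is the simple span AB.
Simple-span end rotations at A and B under the given loads:
  at A: UDL 22.5: wL³/(24EI) = 1620/EI
  at B: UDL 22.5: wL³/(24EI) = 1620/EI
  at A: point load 124.25 at a = 7.2: Pab(L + b)/(6LEI) = 1002/EI
  at B: point load 124.25 at a = 7.2: Pab(L + a)/(6LEI) = 1145/EI
  θ_A0 = 2622/EI,  θ_B0 = 2765/EI
Flexibility coefficients: a unit moment at one end gives L/(3EI) there and L/(6EI) at the far end, so f₁₁ = f₂₂ = 4/EI and f₁₂ = f₂₁ = 2/EI.
Compatibility — zero rotation at each built-in end:
  4 M_A + 2 M_B = 2622
  2 M_A + 4 M_B = 2765
Solving the pair gives M_A = 413.1 kN·m and M_B = 484.7 kN·m (hogging).

M_A = 413.1 kN·m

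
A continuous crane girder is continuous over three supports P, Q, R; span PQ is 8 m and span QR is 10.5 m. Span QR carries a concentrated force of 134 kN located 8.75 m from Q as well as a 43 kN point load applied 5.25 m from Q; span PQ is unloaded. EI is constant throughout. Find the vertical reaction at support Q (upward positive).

R_Q = 68.66 kN

Release continuity at Q by inserting a hinge; the redundant is the internal moment M_Q. The primary structure is two simply-supported spans PQ and QR.
Discontinuity in slope at Q on the released structure — sum the simple-span end rotations:
  span QR: point load 134 at a = 8.75: Pab(L + b)/(6LEI) = 399/EI
  span QR: point load 43 at a = 5.25: Pab(L + b)/(6LEI) = 296.3/EI
  relative rotation θ_0 = (0 + 695.3)/EI = 695.3/EI
A unit hogging moment at Q produces rotation L₁/(3EI) + L₂/(3EI) = 6.167/EI.
Compatibility: M_Q·(L₁+L₂)/(3EI) = θ_0, giving M_Q = 112.7 kN·m (hogging).
Span PQ, ΣM about P with M_Q applied at Q: R_Q^{PQ}·8 = 0 + 112.7, so R_Q^{PQ} = 14.09 kN and R_P = 0 − 14.09 = -14.09 kN.
Span QR, ΣM about R: R_Q^{QR}·10.5 = 460.2 + 112.7, so R_Q^{QR} = 54.57 kN and R_R = 177 − 54.57 = 122.4 kN.
R_Q = 14.09 + 54.57 = 68.66 kN.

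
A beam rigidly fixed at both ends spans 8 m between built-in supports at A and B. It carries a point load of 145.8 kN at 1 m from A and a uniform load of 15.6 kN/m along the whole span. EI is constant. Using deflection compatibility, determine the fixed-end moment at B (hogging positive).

M_B = 99.15 kN·m

Release both end moments; the primary structure is a simply-supported span AB with redundants M_A and M_B.
Simple-span end rotations at A and B under the given loads:
  at A: point load 145.8 at a = 1: Pab(L + b)/(6LEI) = 318.9/EI
  at B: point load 145.8 at a = 1: Pab(L + a)/(6LEI) = 191.4/EI
  at A: UDL 15.6: wL³/(24EI) = 332.8/EI
  at B: UDL 15.6: wL³/(24EI) = 332.8/EI
  θ_A0 = 651.7/EI,  θ_B0 = 524.2/EI
Flexibility coefficients: a unit moment at one end gives L/(3EI) there and L/(6EI) at the far end, so f₁₁ = f₂₂ = 2.667/EI and f₁₂ = f₂₁ = 1.333/EI.
Compatibility — zero rotation at each built-in end:
  2.667 M_A + 1.333 M_B = 651.7
  1.333 M_A + 2.667 M_B = 524.2
Solving the pair gives M_A = 194.8 kN·m and M_B = 99.15 kN·m (hogging).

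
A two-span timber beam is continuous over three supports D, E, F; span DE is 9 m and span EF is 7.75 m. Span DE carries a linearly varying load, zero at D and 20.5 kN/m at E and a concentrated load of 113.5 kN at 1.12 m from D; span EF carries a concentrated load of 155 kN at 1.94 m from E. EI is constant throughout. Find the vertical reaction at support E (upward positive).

Release continuity at E by inserting a hinge; the redundant is the internal moment M_E. The primary structure is two simply-supported spans DE and EF.
End slopes at the hinge E, treating each span as simply supported:
  span DE: triangular load, peak 20.5: w₀L³/(45EI) = 332.1/EI
  span DE: point load 113.5 at a = 1.12: Pab(L + a)/(6LEI) = 187.7/EI
  span EF: point load 155 at a = 1.94: Pab(L + b)/(6LEI) = 509.5/EI
  relative rotation θ_0 = (519.8 + 509.5)/EI = 1029/EI
A unit hogging moment at E produces rotation L₁/(3EI) + L₂/(3EI) = 5.583/EI.
Slope continuity at E: θ_0 = M_E·5.583/EI, so M_E = 1029/5.583 = 184.4 kN·m (hogging).
Span DE, ΣM about D with M_E applied at E: R_E^{DE}·9 = 680.6 + 184.4, so R_E^{DE} = 96.11 kN and R_D = 205.8 − 96.11 = 109.6 kN.
Span EF, ΣM about F: R_E^{EF}·7.75 = 900.5 + 184.4, so R_E^{EF} = 140 kN and R_F = 155 − 140 = 15.01 kN.
R_E = 96.11 + 140 = 236.1 kN.

R_E = 236.1 kN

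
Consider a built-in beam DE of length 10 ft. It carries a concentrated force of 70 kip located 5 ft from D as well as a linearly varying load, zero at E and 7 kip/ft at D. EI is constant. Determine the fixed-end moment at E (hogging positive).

M_E = 110.8 kip·ft

Release both end moments; the primary structure is a simply-supported span DE with redundants M_D and M_E.
Simple-span end rotations at D and E under the given loads:
  at D: point load 70 at a = 5: Pab(L + b)/(6LEI) = 437.5/EI
  at E: point load 70 at a = 5: Pab(L + a)/(6LEI) = 437.5/EI
  at D: triangular load, peak 7: w₀L³/(45EI) = 155.6/EI
  at E: triangular load, peak 7: 7w₀L³/(360EI) = 136.1/EI
  θ_D0 = 593.1/EI,  θ_E0 = 573.6/EI
Flexibility coefficients: a unit moment at one end gives L/(3EI) there and L/(6EI) at the far end, so f₁₁ = f₂₂ = 3.333/EI and f₁₂ = f₂₁ = 1.667/EI.
Compatibility — zero rotation at each built-in end:
  3.333 M_D + 1.667 M_E = 593.1
  1.667 M_D + 3.333 M_E = 573.6
Solving the pair gives M_D = 122.5 kip·ft and M_E = 110.8 kip·ft (hogging).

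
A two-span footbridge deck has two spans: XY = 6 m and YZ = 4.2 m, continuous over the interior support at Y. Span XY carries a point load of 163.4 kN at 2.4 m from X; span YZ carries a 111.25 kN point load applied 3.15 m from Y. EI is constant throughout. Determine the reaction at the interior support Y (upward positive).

Release continuity at Y by inserting a hinge; the redundant is the internal moment M_Y. The primary structure is two simply-supported spans XY and YZ.
Rotations at Y on the released spans (each span's end-slope, ×1/EI):
  span XY: point load 163.4 at a = 2.4: Pab(L + a)/(6LEI) = 329.4/EI
  span YZ: point load 111.25 at a = 3.15: Pab(L + b)/(6LEI) = 76.66/EI
  relative rotation θ_0 = (329.4 + 76.66)/EI = 406.1/EI
A unit hogging moment at Y produces rotation L₁/(3EI) + L₂/(3EI) = 3.4/EI.
Slope continuity at Y: θ_0 = M_Y·3.4/EI, so M_Y = 406.1/3.4 = 119.4 kN·m (hogging).
Span XY, ΣM about X with M_Y applied at Y: R_Y^{XY}·6 = 392.2 + 119.4, so R_Y^{XY} = 85.27 kN and R_X = 163.4 − 85.27 = 78.13 kN.
Span YZ, ΣM about Z: R_Y^{YZ}·4.2 = 116.8 + 119.4, so R_Y^{YZ} = 56.25 kN and R_Z = 111.2 − 56.25 = 55 kN.
R_Y = 85.27 + 56.25 = 141.5 kN.

R_Y = 141.5 kN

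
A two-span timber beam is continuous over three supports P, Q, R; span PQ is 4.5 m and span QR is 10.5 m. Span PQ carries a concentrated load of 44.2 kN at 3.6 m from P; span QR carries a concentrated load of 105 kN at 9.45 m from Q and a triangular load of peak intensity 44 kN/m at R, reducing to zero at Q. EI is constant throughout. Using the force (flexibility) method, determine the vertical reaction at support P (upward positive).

Insert a hinge at Q; M_Q is the redundant, and each span becomes simply supported.
Discontinuity in slope at Q on the released structure — sum the simple-span end rotations:
  span PQ: point load 44.2 at a = 3.6: Pab(L + a)/(6LEI) = 42.96/EI
  span QR: point load 105 at a = 9.45: Pab(L + b)/(6LEI) = 191/EI
  span QR: triangular load, peak 44: 7w₀L³/(360EI) = 990.4/EI
  relative rotation θ_0 = (42.96 + 1181)/EI = 1224/EI
A unit hogging moment at Q produces rotation L₁/(3EI) + L₂/(3EI) = 5/EI.
Slope continuity at Q: θ_0 = M_Q·5/EI, so M_Q = 1224/5 = 244.9 kN·m (hogging).
Span PQ, ΣM about P with M_Q applied at Q: R_Q^{PQ}·4.5 = 159.1 + 244.9, so R_Q^{PQ} = 89.78 kN and R_P = 44.2 − 89.78 = -45.58 kN.

R_P = -45.58 kN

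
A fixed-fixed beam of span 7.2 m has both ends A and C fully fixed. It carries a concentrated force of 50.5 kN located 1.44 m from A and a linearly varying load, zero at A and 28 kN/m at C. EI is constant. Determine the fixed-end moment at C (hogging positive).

Release both end moments; the primary structure is a simply-supported span AC with redundants M_A and M_C.
On the primary (simply-supported) span, the end slopes from the loading are:
  at A: point load 50.5 at a = 1.44: Pab(L + b)/(6LEI) = 125.7/EI
  at C: point load 50.5 at a = 1.44: Pab(L + a)/(6LEI) = 83.77/EI
  at A: triangular load, peak 28: 7w₀L³/(360EI) = 203.2/EI
  at C: triangular load, peak 28: w₀L³/(45EI) = 232.2/EI
  θ_A0 = 328.9/EI,  θ_C0 = 316/EI
Flexibility coefficients: a unit moment at one end gives L/(3EI) there and L/(6EI) at the far end, so f₁₁ = f₂₂ = 2.4/EI and f₁₂ = f₂₁ = 1.2/EI.
Compatibility — zero rotation at each built-in end:
  2.4 M_A + 1.2 M_C = 328.9
  1.2 M_A + 2.4 M_C = 316
Solving the pair gives M_A = 94.92 kN·m and M_C = 84.21 kN·m (hogging).

M_C = 84.21 kN·m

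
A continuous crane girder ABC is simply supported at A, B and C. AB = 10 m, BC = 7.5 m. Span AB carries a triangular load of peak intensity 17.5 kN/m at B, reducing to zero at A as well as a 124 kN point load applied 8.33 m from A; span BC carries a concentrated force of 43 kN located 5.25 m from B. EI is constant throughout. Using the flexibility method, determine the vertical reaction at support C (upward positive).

R_C = 6.65 kN

Insert a hinge at B; M_B is the redundant, and each span becomes simply supported.
End slopes at the hinge B, treating each span as simply supported:
  span AB: triangular load, peak 17.5: w₀L³/(45EI) = 388.9/EI
  span AB: point load 124 at a = 8.33: Pab(L + a)/(6LEI) = 527/EI
  span BC: point load 43 at a = 5.25: Pab(L + b)/(6LEI) = 110.1/EI
  relative rotation θ_0 = (915.9 + 110.1)/EI = 1026/EI
A unit hogging moment at B produces rotation L₁/(3EI) + L₂/(3EI) = 5.833/EI.
Compatibility: M_B·(L₁+L₂)/(3EI) = θ_0, giving M_B = 175.9 kN·m (hogging).
Span BC, ΣM about C: R_B^{BC}·7.5 = 96.75 + 175.9, so R_B^{BC} = 36.35 kN and R_C = 43 − 36.35 = 6.65 kN.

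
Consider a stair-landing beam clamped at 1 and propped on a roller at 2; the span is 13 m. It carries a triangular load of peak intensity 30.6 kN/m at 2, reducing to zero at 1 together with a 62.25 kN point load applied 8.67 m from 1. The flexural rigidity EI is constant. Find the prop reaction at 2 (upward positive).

R_2 = 141.7 kN

Release the roller at 2. Primary structure: cantilever fixed at 1.
Free-end deflection of the primary structure under the applied loading (downward +):
  triangular load, peak 30.6 at the free end: 11w₀L⁴/(120EI) = 80114/EI
  point load 62.25 at a = 8.67: Pa²(3L − a)/(6EI) = 23654/EI
  δ_0 = 103767/EI
Flexibility coefficient — unit upward force at 2: δ_{22} = L³/(3EI) = 732.3/EI.
The prop prevents deflection at 2: R_2 = δ_0/δ_{22} = 103767/732.3 = 141.7 kN.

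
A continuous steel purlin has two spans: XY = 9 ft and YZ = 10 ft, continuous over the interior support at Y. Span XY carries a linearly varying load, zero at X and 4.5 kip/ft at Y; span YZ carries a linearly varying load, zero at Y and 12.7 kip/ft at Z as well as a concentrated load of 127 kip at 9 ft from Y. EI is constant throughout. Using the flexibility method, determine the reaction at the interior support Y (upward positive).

R_Y = 65.01 kip

Take M_Y as the redundant. Released structure: two simple spans XY and YZ with a hinge at Y.
End slopes at the hinge Y, treating each span as simply supported:
  span XY: triangular load, peak 4.5: w₀L³/(45EI) = 72.9/EI
  span YZ: triangular load, peak 12.7: 7w₀L³/(360EI) = 246.9/EI
  span YZ: point load 127 at a = 9: Pab(L + b)/(6LEI) = 209.6/EI
  relative rotation θ_0 = (72.9 + 456.5)/EI = 529.4/EI
A unit hogging moment at Y produces rotation L₁/(3EI) + L₂/(3EI) = 6.333/EI.
Compatibility: M_Y·(L₁+L₂)/(3EI) = θ_0, giving M_Y = 83.59 kip·ft (hogging).
Span XY, ΣM about X with M_Y applied at Y: R_Y^{XY}·9 = 121.5 + 83.59, so R_Y^{XY} = 22.79 kip and R_X = 20.25 − 22.79 = -2.538 kip.
Span YZ, ΣM about Z: R_Y^{YZ}·10 = 338.7 + 83.59, so R_Y^{YZ} = 42.23 kip and R_Z = 190.5 − 42.23 = 148.3 kip.
R_Y = 22.79 + 42.23 = 65.01 kip.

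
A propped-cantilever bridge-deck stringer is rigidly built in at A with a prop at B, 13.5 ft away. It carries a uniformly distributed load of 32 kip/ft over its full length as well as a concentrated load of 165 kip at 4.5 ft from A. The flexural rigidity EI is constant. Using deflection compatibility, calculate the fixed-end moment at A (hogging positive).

Choose R_B as the redundant. The primary structure is the cantilever fixed at A.
Free-end deflection of the primary structure under the applied loading (downward +):
  UDL 32: wL⁴/(8EI) = 132860/EI
  point load 165 at a = 4.5: Pa²(3L − a)/(6EI) = 20048/EI
  δ_0 = 152908/EI
Tip deflection under a unit load at B: L³/(3EI) = 820.1/EI.
The prop prevents deflection at B: R_B = δ_0/δ_{BB} = 152908/820.1 = 186.4 kip.
Moment equilibrium about A: M_A = Σ(load moments about A) − R_B·L = 3658 − 186.4×13.5 = 1142 kip·ft.

M_A = 1142 kip·ft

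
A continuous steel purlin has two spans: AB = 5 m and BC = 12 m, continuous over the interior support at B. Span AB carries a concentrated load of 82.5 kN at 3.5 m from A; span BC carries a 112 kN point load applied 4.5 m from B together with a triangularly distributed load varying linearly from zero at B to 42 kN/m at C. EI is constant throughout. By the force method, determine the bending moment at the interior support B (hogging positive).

M_B = 451.4 kN·m

Take M_B as the redundant. Released structure: two simple spans AB and BC with a hinge at B.
Discontinuity in slope at B on the released structure — sum the simple-span end rotations:
  span AB: point load 82.5 at a = 3.5: Pab(L + a)/(6LEI) = 122.7/EI
  span BC: point load 112 at a = 4.5: Pab(L + b)/(6LEI) = 1024/EI
  span BC: triangular load, peak 42: 7w₀L³/(360EI) = 1411/EI
  relative rotation θ_0 = (122.7 + 2435)/EI = 2558/EI
A unit hogging moment at B produces rotation L₁/(3EI) + L₂/(3EI) = 5.667/EI.
Slope continuity at B: θ_0 = M_B·5.667/EI, so M_B = 2558/5.667 = 451.4 kN·m (hogging).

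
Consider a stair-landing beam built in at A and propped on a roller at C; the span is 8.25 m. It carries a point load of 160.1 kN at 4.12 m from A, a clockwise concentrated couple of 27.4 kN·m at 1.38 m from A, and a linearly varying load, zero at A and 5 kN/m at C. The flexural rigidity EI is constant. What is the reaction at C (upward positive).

Choose R_C as the redundant. The primary structure is the cantilever fixed at A.
Deflection at C on the released cantilever, summing each load's contribution:
  point load 160.1 at a = 4.12: Pa²(3L − a)/(6EI) = 9344/EI
  clockwise couple 27.4 at a = 1.38: M₀a(2L − a)/(2EI) = 285.9/EI
  triangular load, peak 5 at the free end: 11w₀L⁴/(120EI) = 2123/EI
  δ_0 = 11753/EI
Tip deflection under a unit load at C: L³/(3EI) = 187.2/EI.
The prop prevents deflection at C: R_C = δ_0/δ_{CC} = 11753/187.2 = 62.79 kN.

R_C = 62.79 kN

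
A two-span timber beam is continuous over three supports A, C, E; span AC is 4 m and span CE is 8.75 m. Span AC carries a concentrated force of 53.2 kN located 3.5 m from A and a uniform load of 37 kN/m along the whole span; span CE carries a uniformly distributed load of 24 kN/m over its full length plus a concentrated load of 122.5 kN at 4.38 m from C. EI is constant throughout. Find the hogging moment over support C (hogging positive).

Take M_C as the redundant. Released structure: two simple spans AC and CE with a hinge at C.
Rotations at C on the released spans (each span's end-slope, ×1/EI):
  span AC: point load 53.2 at a = 3.5: Pab(L + a)/(6LEI) = 29.09/EI
  span AC: UDL 37: wL³/(24EI) = 98.67/EI
  span CE: UDL 24: wL³/(24EI) = 669.9/EI
  span CE: point load 122.5 at a = 4.38: Pab(L + b)/(6LEI) = 586/EI
  relative rotation θ_0 = (127.8 + 1256)/EI = 1384/EI
A unit hogging moment at C produces rotation L₁/(3EI) + L₂/(3EI) = 4.25/EI.
Compatibility: M_C·(L₁+L₂)/(3EI) = θ_0, giving M_C = 325.6 kN·m (hogging).

M_C = 325.6 kN·m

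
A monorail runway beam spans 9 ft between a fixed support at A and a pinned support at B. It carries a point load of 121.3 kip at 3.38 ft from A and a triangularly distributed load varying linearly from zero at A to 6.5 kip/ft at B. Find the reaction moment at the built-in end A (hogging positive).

M_A = 238.7 kip·ft

Choose R_B as the redundant. The primary structure is the cantilever fixed at A.
Free-end deflection of the primary structure under the applied loading (downward +):
  point load 121.3 at a = 3.38: Pa²(3L − a)/(6EI) = 5455/EI
  triangular load, peak 6.5 at the free end: 11w₀L⁴/(120EI) = 3909/EI
  δ_0 = 9365/EI
Flexibility coefficient — unit upward force at B: δ_{BB} = L³/(3EI) = 243/EI.
Compatibility at B: δ_0 − R_B·δ_{BB} = 0, so R_B = 9365/243 = 38.54 kip.
Moment equilibrium about A: M_A = Σ(load moments about A) − R_B·L = 585.5 − 38.54×9 = 238.7 kip·ft.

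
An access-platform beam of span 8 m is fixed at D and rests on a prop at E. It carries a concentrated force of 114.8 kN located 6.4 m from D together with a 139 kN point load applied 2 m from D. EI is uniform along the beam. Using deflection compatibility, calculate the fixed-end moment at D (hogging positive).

M_D = 270.6 kN·m

Release the roller at E. Primary structure: cantilever fixed at D.
Downward deflection at the released point E due to the loads:
  point load 114.8 at a = 6.4: Pa²(3L − a)/(6EI) = 13793/EI
  point load 139 at a = 2: Pa²(3L − a)/(6EI) = 2039/EI
  δ_0 = 15832/EI
Tip deflection under a unit load at E: L³/(3EI) = 170.7/EI.
The prop prevents deflection at E: R_E = δ_0/δ_{EE} = 15832/170.7 = 92.76 kN.
Moment equilibrium about D: M_D = Σ(load moments about D) − R_E·L = 1013 − 92.76×8 = 270.6 kN·m.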